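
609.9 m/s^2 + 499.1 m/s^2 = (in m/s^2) 1109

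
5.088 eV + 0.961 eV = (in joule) 9.692e-19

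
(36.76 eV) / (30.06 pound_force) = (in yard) 4.817e-20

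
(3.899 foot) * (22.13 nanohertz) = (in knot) 5.112e-08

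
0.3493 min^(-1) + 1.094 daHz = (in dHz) 109.5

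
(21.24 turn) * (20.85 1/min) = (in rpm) 442.9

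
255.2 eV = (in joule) 4.089e-17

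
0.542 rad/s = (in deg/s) 31.05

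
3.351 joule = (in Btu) 0.003176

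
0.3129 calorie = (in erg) 1.309e+07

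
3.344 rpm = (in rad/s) 0.3502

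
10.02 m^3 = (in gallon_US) 2647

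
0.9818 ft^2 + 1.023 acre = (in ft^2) 4.456e+04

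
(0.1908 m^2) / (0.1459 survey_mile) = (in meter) 0.0008126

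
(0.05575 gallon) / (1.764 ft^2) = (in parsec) 4.173e-20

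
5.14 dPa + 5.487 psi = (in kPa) 37.83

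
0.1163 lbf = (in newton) 0.5173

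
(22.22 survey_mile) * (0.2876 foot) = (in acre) 0.7746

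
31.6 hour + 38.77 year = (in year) 38.77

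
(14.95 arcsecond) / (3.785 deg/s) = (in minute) 1.829e-05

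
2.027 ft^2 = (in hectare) 1.883e-05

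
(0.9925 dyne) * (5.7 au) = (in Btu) 8021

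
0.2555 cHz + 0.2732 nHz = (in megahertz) 2.555e-09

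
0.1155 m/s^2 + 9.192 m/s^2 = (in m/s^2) 9.308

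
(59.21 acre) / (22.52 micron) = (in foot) 3.491e+10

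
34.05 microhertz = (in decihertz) 0.0003405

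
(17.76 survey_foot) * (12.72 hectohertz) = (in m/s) 6886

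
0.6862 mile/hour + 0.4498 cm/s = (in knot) 0.605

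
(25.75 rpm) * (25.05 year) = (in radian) 2.13e+09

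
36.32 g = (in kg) 0.03632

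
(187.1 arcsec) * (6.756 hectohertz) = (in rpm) 5.852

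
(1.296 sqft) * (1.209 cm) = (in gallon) 0.3845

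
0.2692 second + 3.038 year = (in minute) 1.597e+06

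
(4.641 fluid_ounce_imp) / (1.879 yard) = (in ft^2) 0.0008261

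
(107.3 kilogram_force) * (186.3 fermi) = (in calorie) 4.685e-11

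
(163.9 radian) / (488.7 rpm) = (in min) 0.05338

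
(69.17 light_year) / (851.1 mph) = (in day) 1.991e+10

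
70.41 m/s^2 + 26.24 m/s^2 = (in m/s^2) 96.65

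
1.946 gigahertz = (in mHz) 1.946e+12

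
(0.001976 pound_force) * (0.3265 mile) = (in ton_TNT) 1.104e-09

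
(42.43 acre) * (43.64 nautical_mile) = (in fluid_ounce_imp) 4.884e+14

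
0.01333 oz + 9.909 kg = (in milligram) 9.909e+06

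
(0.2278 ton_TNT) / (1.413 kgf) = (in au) 0.0004598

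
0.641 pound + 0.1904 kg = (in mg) 4.812e+05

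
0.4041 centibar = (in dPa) 4041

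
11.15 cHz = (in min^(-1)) 6.69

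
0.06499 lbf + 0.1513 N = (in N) 0.4404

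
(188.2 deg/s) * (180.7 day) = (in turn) 8.162e+06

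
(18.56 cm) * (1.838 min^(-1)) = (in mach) 1.67e-05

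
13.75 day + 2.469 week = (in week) 4.433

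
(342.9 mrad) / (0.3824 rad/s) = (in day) 1.038e-05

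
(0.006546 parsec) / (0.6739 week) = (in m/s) 4.956e+08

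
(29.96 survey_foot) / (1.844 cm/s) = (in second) 495.2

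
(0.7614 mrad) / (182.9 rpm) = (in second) 3.975e-05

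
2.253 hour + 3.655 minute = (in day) 0.09641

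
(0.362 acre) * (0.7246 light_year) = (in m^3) 1.004e+19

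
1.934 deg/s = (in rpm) 0.3223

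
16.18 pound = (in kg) 7.339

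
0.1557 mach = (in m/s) 53.02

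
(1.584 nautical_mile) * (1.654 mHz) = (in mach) 0.01425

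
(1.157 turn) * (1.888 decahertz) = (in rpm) 1311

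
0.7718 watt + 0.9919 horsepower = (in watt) 740.4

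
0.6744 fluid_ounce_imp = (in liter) 0.01916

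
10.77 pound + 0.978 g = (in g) 4886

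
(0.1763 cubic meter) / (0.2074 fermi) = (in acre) 2.101e+11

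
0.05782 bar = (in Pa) 5782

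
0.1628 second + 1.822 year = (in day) 665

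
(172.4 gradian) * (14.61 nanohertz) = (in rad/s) 3.956e-08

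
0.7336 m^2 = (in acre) 0.0001813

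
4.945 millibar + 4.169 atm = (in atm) 4.174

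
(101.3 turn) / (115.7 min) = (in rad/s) 0.09169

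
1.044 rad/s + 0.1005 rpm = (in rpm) 10.07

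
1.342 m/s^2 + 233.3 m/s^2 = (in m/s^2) 234.6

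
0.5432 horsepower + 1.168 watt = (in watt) 406.2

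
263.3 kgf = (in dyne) 2.582e+08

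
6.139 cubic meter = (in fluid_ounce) 2.076e+05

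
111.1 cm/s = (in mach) 0.003263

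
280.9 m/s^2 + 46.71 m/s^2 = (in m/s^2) 327.6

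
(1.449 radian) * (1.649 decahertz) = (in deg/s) 1369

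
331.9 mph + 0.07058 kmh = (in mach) 0.4358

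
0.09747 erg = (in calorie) 2.33e-09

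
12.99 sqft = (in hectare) 0.0001207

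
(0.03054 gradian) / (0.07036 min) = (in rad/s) 0.0001136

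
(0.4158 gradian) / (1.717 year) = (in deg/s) 6.911e-09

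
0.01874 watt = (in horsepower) 2.513e-05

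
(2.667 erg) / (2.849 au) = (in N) 6.258e-19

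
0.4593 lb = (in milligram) 2.083e+05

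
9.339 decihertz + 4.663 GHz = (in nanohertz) 4.663e+18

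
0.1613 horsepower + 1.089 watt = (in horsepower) 0.1628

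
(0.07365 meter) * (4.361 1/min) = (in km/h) 0.01927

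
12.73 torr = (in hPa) 16.97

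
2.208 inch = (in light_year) 5.928e-18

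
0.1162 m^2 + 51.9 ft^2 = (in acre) 0.00122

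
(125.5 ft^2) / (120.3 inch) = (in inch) 150.2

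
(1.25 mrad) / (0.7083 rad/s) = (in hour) 4.902e-07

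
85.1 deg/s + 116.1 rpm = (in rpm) 130.3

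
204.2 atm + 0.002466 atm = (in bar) 206.9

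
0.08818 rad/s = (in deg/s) 5.052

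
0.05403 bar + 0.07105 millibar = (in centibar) 5.41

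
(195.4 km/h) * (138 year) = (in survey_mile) 1.468e+08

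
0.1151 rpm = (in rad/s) 0.01205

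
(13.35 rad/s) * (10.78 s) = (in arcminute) 4.947e+05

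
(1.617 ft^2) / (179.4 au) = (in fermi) 5.597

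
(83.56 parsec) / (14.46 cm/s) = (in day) 2.064e+14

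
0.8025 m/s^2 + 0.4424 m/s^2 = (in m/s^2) 1.245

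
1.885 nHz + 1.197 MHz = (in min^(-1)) 7.182e+07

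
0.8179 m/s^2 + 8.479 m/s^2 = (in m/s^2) 9.297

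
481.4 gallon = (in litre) 1822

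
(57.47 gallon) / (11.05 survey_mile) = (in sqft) 0.0001317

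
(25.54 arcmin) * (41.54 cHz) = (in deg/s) 0.1768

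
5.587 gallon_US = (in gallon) 5.587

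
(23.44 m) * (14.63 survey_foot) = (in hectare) 0.01045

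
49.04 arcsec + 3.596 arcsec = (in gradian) 0.01625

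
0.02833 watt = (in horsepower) 3.799e-05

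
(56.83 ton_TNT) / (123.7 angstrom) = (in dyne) 1.922e+24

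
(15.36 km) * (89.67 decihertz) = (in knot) 2.677e+05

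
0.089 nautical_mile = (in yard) 180.3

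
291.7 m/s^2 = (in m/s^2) 291.7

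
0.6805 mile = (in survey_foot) 3593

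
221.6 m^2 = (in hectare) 0.02216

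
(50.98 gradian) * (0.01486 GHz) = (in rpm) 1.136e+08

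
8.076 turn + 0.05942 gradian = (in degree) 2907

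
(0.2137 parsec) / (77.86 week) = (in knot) 2.722e+08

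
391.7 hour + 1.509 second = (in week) 2.332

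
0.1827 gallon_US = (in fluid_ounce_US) 23.39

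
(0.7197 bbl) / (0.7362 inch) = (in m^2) 6.119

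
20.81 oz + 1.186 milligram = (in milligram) 5.9e+05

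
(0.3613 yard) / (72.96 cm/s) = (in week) 7.487e-07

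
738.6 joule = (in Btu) 0.7001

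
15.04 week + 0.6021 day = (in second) 9.148e+06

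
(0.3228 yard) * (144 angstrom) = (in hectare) 4.25e-13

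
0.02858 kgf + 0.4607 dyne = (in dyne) 2.803e+04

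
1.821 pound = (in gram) 826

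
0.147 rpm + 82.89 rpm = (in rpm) 83.04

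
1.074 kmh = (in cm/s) 29.83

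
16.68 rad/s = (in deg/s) 955.7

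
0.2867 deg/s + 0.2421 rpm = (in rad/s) 0.03036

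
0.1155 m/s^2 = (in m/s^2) 0.1155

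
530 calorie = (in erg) 2.218e+10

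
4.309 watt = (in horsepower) 0.005778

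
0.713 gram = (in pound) 0.001572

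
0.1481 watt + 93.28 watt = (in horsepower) 0.1253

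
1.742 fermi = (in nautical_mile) 9.406e-19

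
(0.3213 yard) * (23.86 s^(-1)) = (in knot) 13.63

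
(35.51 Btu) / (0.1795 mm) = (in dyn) 2.087e+13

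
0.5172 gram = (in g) 0.5172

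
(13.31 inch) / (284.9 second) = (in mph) 0.002654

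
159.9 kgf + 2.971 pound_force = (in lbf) 355.5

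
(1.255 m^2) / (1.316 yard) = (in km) 0.001043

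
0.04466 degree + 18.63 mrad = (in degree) 1.112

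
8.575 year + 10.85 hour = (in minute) 4.508e+06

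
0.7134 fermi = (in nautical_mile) 3.852e-19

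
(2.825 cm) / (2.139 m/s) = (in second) 0.01321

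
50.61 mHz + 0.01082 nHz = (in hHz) 0.0005061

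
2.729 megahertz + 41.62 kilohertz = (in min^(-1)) 1.662e+08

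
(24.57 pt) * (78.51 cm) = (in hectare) 6.805e-07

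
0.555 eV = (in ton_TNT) 2.125e-29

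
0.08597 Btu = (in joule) 90.7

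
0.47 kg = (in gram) 470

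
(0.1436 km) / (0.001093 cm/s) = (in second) 1.314e+07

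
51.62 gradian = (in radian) 0.8108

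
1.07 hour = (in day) 0.04458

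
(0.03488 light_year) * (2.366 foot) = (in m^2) 2.38e+14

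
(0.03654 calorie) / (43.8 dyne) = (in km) 0.349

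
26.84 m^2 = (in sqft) 288.9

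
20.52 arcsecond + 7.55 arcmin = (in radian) 0.002296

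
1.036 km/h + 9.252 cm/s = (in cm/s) 38.03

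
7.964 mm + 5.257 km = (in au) 3.514e-08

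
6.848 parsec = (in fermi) 2.113e+32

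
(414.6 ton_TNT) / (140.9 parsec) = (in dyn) 0.0399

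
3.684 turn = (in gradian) 1474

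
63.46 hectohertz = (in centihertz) 6.346e+05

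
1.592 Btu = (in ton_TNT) 4.014e-07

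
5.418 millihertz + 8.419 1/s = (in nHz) 8.424e+09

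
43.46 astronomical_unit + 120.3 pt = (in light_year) 0.0006872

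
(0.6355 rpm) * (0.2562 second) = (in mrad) 17.05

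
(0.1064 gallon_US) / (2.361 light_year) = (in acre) 4.456e-24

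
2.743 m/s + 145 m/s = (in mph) 330.5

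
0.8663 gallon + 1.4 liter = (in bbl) 0.02943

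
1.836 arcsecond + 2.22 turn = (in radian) 13.95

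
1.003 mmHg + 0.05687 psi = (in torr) 3.944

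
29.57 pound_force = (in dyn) 1.315e+07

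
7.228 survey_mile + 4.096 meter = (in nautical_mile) 6.283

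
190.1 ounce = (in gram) 5389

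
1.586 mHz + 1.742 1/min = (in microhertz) 3.062e+04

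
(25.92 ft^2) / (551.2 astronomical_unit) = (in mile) 1.815e-17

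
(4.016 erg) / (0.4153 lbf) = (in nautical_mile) 1.174e-10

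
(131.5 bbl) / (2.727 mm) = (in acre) 1.894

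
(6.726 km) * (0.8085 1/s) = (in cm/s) 5.438e+05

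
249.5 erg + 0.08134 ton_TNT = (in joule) 3.403e+08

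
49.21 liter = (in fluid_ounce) 1664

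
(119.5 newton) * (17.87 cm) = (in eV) 1.333e+20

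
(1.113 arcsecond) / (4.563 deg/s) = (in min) 1.129e-06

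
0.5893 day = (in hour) 14.14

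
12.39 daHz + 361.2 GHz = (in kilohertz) 3.612e+08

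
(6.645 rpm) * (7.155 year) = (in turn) 2.499e+07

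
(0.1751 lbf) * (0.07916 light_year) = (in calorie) 1.394e+14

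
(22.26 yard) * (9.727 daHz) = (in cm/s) 1.98e+05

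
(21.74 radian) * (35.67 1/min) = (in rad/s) 12.92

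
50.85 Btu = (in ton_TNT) 1.282e-05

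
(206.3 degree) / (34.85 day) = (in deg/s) 6.851e-05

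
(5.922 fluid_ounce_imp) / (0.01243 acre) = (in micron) 3.345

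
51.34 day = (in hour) 1232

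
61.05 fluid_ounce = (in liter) 1.805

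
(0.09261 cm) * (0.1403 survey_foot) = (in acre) 9.786e-09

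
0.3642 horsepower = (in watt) 271.6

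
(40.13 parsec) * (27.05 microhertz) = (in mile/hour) 7.493e+13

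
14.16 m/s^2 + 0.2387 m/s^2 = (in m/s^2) 14.4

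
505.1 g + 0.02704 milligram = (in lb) 1.114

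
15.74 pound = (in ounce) 251.8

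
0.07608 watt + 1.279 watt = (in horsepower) 0.001817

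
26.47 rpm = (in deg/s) 158.8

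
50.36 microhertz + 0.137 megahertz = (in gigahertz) 0.000137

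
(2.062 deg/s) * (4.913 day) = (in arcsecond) 3.151e+09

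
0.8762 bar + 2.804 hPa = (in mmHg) 659.3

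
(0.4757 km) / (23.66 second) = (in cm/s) 2011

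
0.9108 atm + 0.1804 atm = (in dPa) 1.106e+06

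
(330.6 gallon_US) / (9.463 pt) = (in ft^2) 4035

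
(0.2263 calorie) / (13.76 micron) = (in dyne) 6.881e+09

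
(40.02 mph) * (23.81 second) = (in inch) 1.677e+04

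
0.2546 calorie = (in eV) 6.649e+18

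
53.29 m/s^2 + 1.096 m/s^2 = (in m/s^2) 54.39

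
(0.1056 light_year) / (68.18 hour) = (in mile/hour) 9.105e+09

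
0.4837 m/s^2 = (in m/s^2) 0.4837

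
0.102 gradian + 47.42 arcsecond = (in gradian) 0.1166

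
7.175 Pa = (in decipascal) 71.75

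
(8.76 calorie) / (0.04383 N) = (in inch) 3.292e+04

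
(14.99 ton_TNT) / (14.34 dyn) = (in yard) 4.783e+14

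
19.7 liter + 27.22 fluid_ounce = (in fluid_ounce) 693.4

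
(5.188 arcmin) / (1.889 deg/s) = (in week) 7.568e-08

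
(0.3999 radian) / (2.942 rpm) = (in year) 4.116e-08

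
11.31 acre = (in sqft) 4.927e+05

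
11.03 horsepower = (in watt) 8225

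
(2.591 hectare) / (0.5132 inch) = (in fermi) 1.988e+21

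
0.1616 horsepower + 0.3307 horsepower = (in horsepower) 0.4923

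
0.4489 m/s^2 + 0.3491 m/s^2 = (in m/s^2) 0.798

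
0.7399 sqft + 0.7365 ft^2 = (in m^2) 0.1372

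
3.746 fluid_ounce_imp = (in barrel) 0.0006695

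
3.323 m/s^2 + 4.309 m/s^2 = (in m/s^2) 7.632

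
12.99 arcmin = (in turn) 0.0006014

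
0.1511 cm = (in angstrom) 1.511e+07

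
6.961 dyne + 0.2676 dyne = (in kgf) 7.371e-06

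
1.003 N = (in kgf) 0.1023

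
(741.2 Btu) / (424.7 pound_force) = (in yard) 452.7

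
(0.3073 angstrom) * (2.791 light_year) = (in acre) 200.5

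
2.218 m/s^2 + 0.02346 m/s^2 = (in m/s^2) 2.241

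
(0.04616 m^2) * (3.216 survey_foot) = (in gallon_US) 11.95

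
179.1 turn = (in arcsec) 2.321e+08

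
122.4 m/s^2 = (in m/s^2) 122.4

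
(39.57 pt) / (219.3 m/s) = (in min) 1.061e-06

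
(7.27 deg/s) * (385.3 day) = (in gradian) 2.689e+08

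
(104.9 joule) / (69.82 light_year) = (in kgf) 1.619e-17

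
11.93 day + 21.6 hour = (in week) 1.833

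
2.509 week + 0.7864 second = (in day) 17.56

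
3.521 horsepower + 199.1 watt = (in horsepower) 3.788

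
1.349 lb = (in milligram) 6.119e+05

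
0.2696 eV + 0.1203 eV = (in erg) 6.247e-13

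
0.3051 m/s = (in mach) 0.000896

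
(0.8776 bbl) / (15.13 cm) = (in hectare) 9.222e-05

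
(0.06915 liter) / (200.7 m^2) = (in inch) 1.356e-05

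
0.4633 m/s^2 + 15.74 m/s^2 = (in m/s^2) 16.2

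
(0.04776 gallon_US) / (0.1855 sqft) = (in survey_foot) 0.03442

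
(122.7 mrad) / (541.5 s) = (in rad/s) 0.0002266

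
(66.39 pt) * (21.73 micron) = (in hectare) 5.089e-11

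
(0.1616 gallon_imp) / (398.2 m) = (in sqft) 1.986e-05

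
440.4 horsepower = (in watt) 3.284e+05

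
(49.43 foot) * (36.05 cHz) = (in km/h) 19.55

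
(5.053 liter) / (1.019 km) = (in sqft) 5.338e-05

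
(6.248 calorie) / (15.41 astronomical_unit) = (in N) 1.134e-11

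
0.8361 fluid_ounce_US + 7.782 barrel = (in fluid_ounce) 4.184e+04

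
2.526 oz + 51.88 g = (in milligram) 1.235e+05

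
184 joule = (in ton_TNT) 4.398e-08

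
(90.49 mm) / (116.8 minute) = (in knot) 2.51e-05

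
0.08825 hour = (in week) 0.0005253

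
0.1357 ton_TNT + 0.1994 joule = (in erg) 5.678e+15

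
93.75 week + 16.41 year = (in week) 949.4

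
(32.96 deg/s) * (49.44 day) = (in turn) 3.911e+05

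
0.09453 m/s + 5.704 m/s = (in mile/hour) 12.97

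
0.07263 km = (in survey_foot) 238.3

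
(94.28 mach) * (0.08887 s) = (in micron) 2.853e+09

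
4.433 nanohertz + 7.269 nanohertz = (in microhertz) 0.0117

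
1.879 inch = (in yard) 0.05219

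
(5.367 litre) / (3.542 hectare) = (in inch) 5.966e-06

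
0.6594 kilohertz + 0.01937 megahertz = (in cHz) 2.003e+06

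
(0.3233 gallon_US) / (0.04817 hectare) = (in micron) 2.541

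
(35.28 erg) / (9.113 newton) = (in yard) 4.234e-07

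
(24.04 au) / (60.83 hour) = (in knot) 3.192e+07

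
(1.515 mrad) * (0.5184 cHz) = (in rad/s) 7.854e-06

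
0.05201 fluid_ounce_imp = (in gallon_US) 0.0003904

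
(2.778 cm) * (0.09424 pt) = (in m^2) 9.236e-07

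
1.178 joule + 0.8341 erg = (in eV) 7.352e+18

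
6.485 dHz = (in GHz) 6.485e-10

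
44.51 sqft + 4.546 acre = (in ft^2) 1.981e+05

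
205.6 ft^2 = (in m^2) 19.1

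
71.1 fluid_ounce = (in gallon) 0.5555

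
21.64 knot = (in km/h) 40.08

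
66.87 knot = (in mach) 0.101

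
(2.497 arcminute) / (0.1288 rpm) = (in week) 8.904e-08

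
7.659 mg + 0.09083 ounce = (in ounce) 0.0911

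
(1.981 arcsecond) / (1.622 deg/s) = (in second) 0.0003393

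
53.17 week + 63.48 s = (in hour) 8933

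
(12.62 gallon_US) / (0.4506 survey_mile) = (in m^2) 6.588e-05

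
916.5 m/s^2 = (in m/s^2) 916.5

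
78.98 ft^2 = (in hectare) 0.0007337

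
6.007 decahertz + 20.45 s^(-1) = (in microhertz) 8.052e+07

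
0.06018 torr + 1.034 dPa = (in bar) 8.127e-05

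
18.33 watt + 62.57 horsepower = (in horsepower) 62.59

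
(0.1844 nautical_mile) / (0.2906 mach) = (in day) 3.995e-05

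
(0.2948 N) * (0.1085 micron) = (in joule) 3.199e-08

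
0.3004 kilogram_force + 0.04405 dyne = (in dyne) 2.946e+05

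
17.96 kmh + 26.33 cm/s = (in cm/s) 525.2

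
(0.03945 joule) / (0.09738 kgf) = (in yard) 0.04518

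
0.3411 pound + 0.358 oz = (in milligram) 1.649e+05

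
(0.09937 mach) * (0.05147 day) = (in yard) 1.646e+05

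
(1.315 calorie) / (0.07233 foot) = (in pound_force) 56.1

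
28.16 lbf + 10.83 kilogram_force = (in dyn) 2.315e+07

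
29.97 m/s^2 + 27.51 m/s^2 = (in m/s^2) 57.48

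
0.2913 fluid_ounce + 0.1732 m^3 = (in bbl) 1.089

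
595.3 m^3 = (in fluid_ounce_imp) 2.095e+07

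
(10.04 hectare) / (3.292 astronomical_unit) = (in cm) 2.039e-05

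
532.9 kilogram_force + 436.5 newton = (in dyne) 5.662e+08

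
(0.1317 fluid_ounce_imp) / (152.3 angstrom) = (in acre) 0.06071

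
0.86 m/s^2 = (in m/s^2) 0.86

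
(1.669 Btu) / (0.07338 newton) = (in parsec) 7.777e-13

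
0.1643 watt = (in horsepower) 0.0002203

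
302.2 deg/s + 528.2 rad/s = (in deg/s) 3.057e+04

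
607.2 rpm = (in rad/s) 63.59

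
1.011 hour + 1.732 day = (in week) 0.2534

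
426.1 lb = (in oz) 6818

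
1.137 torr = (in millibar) 1.516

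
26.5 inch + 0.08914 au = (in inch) 5.25e+11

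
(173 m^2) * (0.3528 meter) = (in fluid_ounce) 2.064e+06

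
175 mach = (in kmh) 2.145e+05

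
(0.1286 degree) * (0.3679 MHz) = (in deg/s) 4.731e+04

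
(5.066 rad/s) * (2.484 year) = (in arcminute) 1.364e+12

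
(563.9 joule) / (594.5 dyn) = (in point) 2.689e+08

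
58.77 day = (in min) 8.463e+04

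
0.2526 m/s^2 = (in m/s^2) 0.2526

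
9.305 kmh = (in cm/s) 258.5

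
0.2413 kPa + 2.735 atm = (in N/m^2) 2.774e+05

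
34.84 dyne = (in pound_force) 7.832e-05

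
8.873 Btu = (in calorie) 2237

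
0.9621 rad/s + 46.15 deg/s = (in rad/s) 1.768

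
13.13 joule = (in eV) 8.195e+19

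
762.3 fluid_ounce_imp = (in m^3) 0.02166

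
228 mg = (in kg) 0.000228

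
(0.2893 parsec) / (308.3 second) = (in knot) 5.628e+13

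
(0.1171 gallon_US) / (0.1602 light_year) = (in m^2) 2.925e-19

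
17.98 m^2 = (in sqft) 193.5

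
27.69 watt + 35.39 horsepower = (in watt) 2.642e+04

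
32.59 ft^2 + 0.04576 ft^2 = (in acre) 0.0007492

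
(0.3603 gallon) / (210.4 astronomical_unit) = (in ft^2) 4.664e-16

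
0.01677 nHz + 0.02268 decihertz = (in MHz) 2.268e-09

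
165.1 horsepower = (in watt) 1.231e+05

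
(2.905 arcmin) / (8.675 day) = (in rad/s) 1.127e-09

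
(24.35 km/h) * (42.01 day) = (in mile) 1.526e+04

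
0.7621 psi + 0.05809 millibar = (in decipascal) 5.26e+04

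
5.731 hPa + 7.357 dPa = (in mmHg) 4.304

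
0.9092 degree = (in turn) 0.002526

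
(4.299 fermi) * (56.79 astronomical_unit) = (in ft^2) 0.3931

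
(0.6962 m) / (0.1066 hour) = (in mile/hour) 0.004058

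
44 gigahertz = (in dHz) 4.4e+11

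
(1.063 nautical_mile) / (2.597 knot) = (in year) 4.673e-05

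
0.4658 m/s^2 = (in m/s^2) 0.4658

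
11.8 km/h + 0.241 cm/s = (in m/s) 3.28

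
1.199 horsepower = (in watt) 894.1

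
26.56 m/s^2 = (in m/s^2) 26.56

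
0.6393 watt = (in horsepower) 0.0008573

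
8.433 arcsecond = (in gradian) 0.002603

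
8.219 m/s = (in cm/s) 821.9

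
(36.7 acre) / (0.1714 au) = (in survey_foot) 1.9e-05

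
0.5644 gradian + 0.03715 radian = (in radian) 0.04602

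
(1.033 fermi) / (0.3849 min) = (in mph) 1.001e-16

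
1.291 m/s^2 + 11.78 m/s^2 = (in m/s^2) 13.07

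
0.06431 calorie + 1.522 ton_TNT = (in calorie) 1.522e+09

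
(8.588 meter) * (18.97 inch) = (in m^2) 4.138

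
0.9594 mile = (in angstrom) 1.544e+13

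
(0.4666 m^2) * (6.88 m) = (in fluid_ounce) 1.086e+05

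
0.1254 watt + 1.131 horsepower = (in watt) 843.5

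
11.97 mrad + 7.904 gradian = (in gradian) 8.666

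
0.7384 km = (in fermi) 7.384e+17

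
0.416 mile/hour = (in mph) 0.416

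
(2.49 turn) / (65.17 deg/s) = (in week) 2.274e-05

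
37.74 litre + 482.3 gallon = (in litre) 1863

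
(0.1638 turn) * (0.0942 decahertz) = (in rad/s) 0.9695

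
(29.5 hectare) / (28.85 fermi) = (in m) 1.023e+19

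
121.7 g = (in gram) 121.7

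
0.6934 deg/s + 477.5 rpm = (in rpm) 477.6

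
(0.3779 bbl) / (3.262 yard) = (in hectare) 2.014e-06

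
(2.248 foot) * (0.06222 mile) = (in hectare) 0.006861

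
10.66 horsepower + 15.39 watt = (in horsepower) 10.68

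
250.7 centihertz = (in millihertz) 2507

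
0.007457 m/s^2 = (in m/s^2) 0.007457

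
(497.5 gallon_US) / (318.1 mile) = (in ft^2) 3.96e-05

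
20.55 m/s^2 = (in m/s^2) 20.55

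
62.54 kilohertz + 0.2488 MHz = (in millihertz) 3.113e+08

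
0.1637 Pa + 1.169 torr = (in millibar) 1.56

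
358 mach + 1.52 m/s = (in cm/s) 1.219e+07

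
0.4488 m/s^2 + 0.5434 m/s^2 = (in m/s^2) 0.9922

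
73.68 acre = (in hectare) 29.82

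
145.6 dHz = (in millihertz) 1.456e+04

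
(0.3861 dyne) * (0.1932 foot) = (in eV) 1.419e+12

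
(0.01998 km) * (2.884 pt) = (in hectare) 2.033e-06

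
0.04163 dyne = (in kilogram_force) 4.245e-08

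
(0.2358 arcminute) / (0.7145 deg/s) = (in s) 0.0055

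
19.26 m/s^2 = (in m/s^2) 19.26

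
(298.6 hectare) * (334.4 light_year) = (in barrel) 5.942e+25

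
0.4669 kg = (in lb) 1.029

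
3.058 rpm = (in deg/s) 18.35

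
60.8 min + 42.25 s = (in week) 0.006102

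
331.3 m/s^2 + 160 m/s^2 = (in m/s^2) 491.3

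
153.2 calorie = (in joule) 641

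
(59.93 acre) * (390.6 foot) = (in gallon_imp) 6.351e+09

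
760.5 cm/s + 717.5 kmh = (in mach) 0.6077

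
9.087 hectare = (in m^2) 9.087e+04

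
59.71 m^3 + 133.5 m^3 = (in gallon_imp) 4.25e+04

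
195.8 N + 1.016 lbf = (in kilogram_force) 20.43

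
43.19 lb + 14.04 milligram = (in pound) 43.19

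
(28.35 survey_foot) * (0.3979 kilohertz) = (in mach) 10.1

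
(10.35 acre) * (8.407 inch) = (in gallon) 2.363e+06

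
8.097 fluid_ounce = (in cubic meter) 0.0002395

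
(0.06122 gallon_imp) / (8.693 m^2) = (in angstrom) 3.202e+05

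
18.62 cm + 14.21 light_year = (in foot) 4.411e+17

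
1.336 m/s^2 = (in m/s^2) 1.336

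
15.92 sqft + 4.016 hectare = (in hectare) 4.016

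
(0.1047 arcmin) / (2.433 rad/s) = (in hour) 3.477e-09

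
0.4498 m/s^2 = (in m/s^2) 0.4498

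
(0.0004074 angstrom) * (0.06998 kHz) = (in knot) 5.542e-12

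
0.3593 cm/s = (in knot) 0.006984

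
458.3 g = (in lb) 1.01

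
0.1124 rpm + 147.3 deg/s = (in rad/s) 2.583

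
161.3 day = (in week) 23.04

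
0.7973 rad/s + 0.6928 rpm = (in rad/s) 0.8698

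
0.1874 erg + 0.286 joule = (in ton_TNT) 6.836e-11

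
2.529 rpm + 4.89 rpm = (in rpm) 7.419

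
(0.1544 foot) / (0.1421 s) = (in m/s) 0.3312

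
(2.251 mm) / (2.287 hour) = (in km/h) 9.843e-07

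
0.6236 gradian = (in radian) 0.009795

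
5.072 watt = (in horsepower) 0.006802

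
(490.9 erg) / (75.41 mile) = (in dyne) 4.045e-05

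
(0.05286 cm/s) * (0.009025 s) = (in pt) 0.01352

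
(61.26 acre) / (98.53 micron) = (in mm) 2.516e+12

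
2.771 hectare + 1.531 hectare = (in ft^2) 4.631e+05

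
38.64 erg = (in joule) 3.864e-06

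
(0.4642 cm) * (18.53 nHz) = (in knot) 1.672e-10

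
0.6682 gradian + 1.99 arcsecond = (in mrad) 10.51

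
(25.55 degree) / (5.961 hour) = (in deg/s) 0.001191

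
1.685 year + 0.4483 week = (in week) 88.31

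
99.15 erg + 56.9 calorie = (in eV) 1.486e+21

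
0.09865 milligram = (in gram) 9.865e-05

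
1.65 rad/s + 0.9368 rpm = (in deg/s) 100.2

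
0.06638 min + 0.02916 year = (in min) 1.533e+04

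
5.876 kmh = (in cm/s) 163.2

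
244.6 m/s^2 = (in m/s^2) 244.6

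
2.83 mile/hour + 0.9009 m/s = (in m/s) 2.166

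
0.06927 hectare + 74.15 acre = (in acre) 74.32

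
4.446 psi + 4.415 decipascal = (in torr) 229.9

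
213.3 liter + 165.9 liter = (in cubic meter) 0.3792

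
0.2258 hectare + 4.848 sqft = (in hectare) 0.2258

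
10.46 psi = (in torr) 540.9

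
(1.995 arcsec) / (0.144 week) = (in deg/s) 6.363e-09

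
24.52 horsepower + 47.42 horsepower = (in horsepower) 71.94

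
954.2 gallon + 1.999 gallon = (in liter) 3620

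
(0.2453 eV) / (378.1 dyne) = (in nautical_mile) 5.613e-21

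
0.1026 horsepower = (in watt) 76.51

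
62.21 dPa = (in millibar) 0.06221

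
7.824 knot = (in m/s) 4.025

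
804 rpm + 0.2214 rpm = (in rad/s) 84.22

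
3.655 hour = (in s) 1.316e+04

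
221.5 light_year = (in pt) 5.94e+21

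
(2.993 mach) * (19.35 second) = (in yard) 2.157e+04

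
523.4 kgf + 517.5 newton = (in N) 5650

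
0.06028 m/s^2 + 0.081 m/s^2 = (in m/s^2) 0.1413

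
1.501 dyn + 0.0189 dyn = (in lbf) 3.417e-06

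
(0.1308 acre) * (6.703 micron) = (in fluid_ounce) 120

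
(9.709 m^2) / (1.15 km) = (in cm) 0.8443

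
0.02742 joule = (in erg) 2.742e+05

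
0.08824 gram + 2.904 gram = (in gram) 2.992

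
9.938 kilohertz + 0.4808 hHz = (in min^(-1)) 5.992e+05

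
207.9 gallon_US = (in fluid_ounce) 2.661e+04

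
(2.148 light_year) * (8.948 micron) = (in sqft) 1.957e+12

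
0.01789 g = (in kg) 1.789e-05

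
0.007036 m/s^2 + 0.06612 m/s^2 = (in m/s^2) 0.07316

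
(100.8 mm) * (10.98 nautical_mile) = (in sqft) 2.206e+04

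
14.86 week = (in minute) 1.498e+05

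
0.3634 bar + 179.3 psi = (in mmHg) 9545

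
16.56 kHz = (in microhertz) 1.656e+10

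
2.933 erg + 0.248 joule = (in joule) 0.248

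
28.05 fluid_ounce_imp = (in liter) 0.797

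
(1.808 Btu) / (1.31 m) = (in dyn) 1.456e+08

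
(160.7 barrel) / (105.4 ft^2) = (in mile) 0.001621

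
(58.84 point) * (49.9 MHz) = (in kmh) 3.729e+06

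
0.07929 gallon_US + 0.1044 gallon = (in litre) 0.6953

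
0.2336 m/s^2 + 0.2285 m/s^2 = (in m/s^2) 0.4621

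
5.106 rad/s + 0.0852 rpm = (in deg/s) 293.1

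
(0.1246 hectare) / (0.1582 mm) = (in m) 7.876e+06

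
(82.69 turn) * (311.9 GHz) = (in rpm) 1.547e+15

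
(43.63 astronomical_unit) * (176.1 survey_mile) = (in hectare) 1.85e+14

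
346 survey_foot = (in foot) 346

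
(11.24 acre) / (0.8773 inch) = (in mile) 1268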